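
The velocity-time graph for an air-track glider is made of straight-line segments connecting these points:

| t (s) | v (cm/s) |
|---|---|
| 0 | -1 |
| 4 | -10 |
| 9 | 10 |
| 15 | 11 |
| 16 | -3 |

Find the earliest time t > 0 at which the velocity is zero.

v changes sign on 4–9 s (from -10 to 10); the graph is linear there, so v = 0 at t = 4 + (10)·(9 − 4)/(10 − -10) = 6.5 s.

t = 6.5 s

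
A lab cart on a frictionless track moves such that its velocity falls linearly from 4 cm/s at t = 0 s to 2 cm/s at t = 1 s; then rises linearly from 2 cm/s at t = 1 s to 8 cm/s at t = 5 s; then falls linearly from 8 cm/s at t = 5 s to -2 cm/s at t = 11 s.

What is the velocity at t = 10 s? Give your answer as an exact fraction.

On 5–11 s the graph is linear from 8 to -2 cm/s: v(10) = 8 + (-2 − 8)·(10 − 5)/(11 − 5) = -1/3 cm/s.

-1/3 cm/s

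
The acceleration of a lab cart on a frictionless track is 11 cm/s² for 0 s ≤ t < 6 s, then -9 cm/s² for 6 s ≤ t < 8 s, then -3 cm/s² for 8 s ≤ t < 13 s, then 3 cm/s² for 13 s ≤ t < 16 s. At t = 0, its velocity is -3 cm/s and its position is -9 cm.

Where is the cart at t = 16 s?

On each constant-a segment, Δv = aΔt and Δx = v₀Δt + ½aΔt²; chain segment to segment.
0–6 s: v starts -3 cm/s; Δx = -3·6 + ½·11·6² = 180 cm; v ends 63 cm/s.
6–8 s: v starts 63 cm/s; Δx = 63·2 + ½·-9·2² = 108 cm; v ends 45 cm/s.
8–13 s: v starts 45 cm/s; Δx = 45·5 + ½·-3·5² = 187.5 cm; v ends 30 cm/s.
13–16 s: v starts 30 cm/s; Δx = 30·3 + ½·3·3² = 103.5 cm; v ends 39 cm/s.
x(16) = -9 + Σ Δx = 570 cm.

570 cm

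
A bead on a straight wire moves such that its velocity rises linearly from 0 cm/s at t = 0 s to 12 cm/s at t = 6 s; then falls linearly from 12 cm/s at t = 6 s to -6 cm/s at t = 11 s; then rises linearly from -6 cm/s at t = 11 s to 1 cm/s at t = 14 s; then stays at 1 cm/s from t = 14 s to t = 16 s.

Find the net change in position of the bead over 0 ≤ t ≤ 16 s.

45.5 cm

Displacement is the signed area under the v-t curve.
0–6 s: ½(0 + 12)(6) = 36 cm
6–11 s: ½(12 + -6)(5) = 15 cm
11–14 s: ½(-6 + 1)(3) = -7.5 cm
14–16 s: 1 × 2 = 2 cm
Net displacement = 45.5 cm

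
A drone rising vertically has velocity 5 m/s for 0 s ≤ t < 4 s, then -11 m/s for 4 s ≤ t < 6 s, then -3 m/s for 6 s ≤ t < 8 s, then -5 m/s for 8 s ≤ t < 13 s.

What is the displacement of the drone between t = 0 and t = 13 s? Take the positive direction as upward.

-33 m

Displacement is the signed area under the v-t curve.
0–4 s: 5 × 4 = 20 m
4–6 s: -11 × 2 = -22 m
6–8 s: -3 × 2 = -6 m
8–13 s: -5 × 5 = -25 m
Net displacement = -33 m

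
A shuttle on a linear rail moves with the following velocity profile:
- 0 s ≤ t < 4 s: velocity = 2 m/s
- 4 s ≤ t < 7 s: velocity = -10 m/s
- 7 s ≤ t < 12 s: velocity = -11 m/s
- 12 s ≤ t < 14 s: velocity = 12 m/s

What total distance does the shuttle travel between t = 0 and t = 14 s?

Distance (not displacement) is the total path length: add the absolute areas under v-t.
0–4 s: |2| × 4 = 8 m
4–7 s: |-10| × 3 = 30 m
7–12 s: |-11| × 5 = 55 m
12–14 s: |12| × 2 = 24 m
Total distance = 117 m

117 m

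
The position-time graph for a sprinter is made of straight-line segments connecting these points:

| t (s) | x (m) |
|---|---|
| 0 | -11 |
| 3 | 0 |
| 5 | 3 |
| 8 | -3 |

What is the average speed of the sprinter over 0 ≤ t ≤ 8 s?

Average speed = (total path length)/(elapsed time); on a piecewise-linear x-t graph the path length is Σ|Δx|.
0–3 s: |Δx| = |0 − -11| = 11 m
3–5 s: |Δx| = |3 − 0| = 3 m
5–8 s: |Δx| = |-3 − 3| = 6 m
Total path = 20 m; average speed = 20/8 = 2.5 m/s.

2.5 m/s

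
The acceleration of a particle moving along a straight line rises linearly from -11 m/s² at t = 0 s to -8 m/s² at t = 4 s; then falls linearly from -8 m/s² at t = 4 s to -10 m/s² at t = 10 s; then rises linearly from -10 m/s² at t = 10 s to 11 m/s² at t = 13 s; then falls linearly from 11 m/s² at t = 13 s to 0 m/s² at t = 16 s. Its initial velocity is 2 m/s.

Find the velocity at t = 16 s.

Δv equals the area under the a-t graph; then v = v₀ + Δv.
0–4 s: ½(-11 + -8)(4) = -38 m/s
4–10 s: ½(-8 + -10)(6) = -54 m/s
10–13 s: ½(-10 + 11)(3) = 1.5 m/s
13–16 s: ½(11 + 0)(3) = 16.5 m/s
Δv = -74 m/s, so v(16) = 2 + (-74) = -72 m/s.

-72 m/s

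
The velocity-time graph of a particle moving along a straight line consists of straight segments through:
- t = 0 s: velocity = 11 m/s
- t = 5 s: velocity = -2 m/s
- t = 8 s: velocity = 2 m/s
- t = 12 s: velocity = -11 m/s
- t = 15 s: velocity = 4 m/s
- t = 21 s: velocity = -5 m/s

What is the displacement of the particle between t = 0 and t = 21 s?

Net displacement equals the area under the velocity-time graph (areas below the axis count negative).
0–5 s: ½(11 + -2)(5) = 22.5 m
5–8 s: ½(-2 + 2)(3) = 0 m
8–12 s: ½(2 + -11)(4) = -18 m
12–15 s: ½(-11 + 4)(3) = -10.5 m
15–21 s: ½(4 + -5)(6) = -3 m
Net displacement = -9 m

-9 m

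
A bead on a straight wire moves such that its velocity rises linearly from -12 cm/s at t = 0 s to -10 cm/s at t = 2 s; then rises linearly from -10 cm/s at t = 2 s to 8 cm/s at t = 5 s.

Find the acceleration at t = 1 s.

Acceleration is the slope of the v-t graph on 0–2 s: (-10 − -12)/(2 − 0) = 1 cm/s².

1 cm/s²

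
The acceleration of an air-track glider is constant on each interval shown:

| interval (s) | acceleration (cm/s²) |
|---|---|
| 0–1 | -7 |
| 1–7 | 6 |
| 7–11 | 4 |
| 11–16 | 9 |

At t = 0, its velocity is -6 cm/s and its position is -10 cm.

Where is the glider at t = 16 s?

442 cm

On each constant-a segment, Δv = aΔt and Δx = v₀Δt + ½aΔt²; chain segment to segment.
0–1 s: v starts -6 cm/s; Δx = -6·1 + ½·-7·1² = -9.5 cm; v ends -13 cm/s.
1–7 s: v starts -13 cm/s; Δx = -13·6 + ½·6·6² = 30 cm; v ends 23 cm/s.
7–11 s: v starts 23 cm/s; Δx = 23·4 + ½·4·4² = 124 cm; v ends 39 cm/s.
11–16 s: v starts 39 cm/s; Δx = 39·5 + ½·9·5² = 307.5 cm; v ends 84 cm/s.
x(16) = -10 + Σ Δx = 442 cm.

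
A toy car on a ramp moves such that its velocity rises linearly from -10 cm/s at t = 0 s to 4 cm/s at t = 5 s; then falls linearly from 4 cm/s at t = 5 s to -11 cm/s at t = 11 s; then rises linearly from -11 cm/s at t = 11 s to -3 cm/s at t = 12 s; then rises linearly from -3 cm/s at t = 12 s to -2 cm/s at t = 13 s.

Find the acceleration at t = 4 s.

2.8 cm/s²

Acceleration is the slope of the v-t graph on 0–5 s: (4 − -10)/(5 − 0) = 2.8 cm/s².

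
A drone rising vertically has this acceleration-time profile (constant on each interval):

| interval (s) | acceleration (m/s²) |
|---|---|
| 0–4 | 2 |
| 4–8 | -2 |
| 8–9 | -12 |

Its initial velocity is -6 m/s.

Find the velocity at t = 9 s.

Δv equals the area under the a-t graph; then v = v₀ + Δv.
0–4 s: 2 × 4 = 8 m/s
4–8 s: -2 × 4 = -8 m/s
8–9 s: -12 × 1 = -12 m/s
Δv = -12 m/s, so v(9) = -6 + (-12) = -18 m/s.

-18 m/s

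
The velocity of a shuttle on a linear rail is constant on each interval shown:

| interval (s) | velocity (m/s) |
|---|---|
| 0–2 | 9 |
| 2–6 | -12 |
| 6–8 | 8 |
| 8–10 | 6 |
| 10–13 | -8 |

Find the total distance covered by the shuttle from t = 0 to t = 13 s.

Total distance travelled is ∫|v| dt — sum the magnitudes of each area piece.
0–2 s: |9| × 2 = 18 m
2–6 s: |-12| × 4 = 48 m
6–8 s: |8| × 2 = 16 m
8–10 s: |6| × 2 = 12 m
10–13 s: |-8| × 3 = 24 m
Total distance = 118 m

118 m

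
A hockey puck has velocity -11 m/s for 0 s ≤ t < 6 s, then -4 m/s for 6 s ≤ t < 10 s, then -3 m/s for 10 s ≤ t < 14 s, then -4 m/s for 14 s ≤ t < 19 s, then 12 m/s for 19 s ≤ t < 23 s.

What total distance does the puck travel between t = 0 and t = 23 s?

162 m

Total distance travelled is ∫|v| dt — sum the magnitudes of each area piece.
0–6 s: |-11| × 6 = 66 m
6–10 s: |-4| × 4 = 16 m
10–14 s: |-3| × 4 = 12 m
14–19 s: |-4| × 5 = 20 m
19–23 s: |12| × 4 = 48 m
Total distance = 162 m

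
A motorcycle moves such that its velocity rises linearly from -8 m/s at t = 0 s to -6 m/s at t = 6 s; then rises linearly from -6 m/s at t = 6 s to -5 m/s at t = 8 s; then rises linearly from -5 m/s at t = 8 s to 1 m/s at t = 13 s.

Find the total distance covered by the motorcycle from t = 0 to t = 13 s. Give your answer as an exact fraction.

383/6 m

Distance (not displacement) is the total path length: add the absolute areas under v-t.
0–6 s: |½(-8 + -6)(6)| = 42 m
6–8 s: |½(-6 + -5)(2)| = 11 m
8–13 s: v = 0 at t = 73/6 s; triangle areas 125/12 + 5/12 = 65/6 m
Total distance = 383/6 m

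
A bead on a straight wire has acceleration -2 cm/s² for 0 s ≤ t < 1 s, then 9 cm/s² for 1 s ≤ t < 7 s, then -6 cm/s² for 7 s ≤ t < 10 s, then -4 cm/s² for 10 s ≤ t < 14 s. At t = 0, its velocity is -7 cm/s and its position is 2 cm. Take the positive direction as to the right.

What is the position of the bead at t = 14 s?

286 cm

On each constant-a segment, Δv = aΔt and Δx = v₀Δt + ½aΔt²; chain segment to segment.
0–1 s: v starts -7 cm/s; Δx = -7·1 + ½·-2·1² = -8 cm; v ends -9 cm/s.
1–7 s: v starts -9 cm/s; Δx = -9·6 + ½·9·6² = 108 cm; v ends 45 cm/s.
7–10 s: v starts 45 cm/s; Δx = 45·3 + ½·-6·3² = 108 cm; v ends 27 cm/s.
10–14 s: v starts 27 cm/s; Δx = 27·4 + ½·-4·4² = 76 cm; v ends 11 cm/s.
x(14) = 2 + Σ Δx = 286 cm.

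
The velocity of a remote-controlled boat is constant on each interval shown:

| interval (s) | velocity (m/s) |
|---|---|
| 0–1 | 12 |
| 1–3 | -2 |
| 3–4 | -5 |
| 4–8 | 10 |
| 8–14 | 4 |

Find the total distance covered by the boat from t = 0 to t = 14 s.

85 m

Total distance travelled is ∫|v| dt — sum the magnitudes of each area piece.
0–1 s: |12| × 1 = 12 m
1–3 s: |-2| × 2 = 4 m
3–4 s: |-5| × 1 = 5 m
4–8 s: |10| × 4 = 40 m
8–14 s: |4| × 6 = 24 m
Total distance = 85 m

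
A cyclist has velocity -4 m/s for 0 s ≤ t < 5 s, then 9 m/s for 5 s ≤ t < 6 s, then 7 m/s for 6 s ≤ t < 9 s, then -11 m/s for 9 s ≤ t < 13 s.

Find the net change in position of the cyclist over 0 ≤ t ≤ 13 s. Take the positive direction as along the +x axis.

-34 m

Displacement is the signed area under the v-t curve.
0–5 s: -4 × 5 = -20 m
5–6 s: 9 × 1 = 9 m
6–9 s: 7 × 3 = 21 m
9–13 s: -11 × 4 = -44 m
Net displacement = -34 m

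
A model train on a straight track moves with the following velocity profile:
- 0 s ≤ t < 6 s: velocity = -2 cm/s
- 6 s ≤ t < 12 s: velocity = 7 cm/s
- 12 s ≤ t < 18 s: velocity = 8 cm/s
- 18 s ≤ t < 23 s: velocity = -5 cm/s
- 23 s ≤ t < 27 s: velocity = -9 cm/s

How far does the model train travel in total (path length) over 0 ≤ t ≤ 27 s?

Distance (not displacement) is the total path length: add the absolute areas under v-t.
0–6 s: |-2| × 6 = 12 cm
6–12 s: |7| × 6 = 42 cm
12–18 s: |8| × 6 = 48 cm
18–23 s: |-5| × 5 = 25 cm
23–27 s: |-9| × 4 = 36 cm
Total distance = 163 cm

163 cm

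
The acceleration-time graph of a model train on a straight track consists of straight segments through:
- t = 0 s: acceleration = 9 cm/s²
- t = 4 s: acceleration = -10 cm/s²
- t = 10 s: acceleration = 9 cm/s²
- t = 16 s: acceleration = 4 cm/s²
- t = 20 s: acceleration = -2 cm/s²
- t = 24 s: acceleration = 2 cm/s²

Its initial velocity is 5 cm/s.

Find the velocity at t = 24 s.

Δv equals the area under the a-t graph; then v = v₀ + Δv.
0–4 s: ½(9 + -10)(4) = -2 cm/s
4–10 s: ½(-10 + 9)(6) = -3 cm/s
10–16 s: ½(9 + 4)(6) = 39 cm/s
16–20 s: ½(4 + -2)(4) = 4 cm/s
20–24 s: ½(-2 + 2)(4) = 0 cm/s
Δv = 38 cm/s, so v(24) = 5 + (38) = 43 cm/s.

43 cm/s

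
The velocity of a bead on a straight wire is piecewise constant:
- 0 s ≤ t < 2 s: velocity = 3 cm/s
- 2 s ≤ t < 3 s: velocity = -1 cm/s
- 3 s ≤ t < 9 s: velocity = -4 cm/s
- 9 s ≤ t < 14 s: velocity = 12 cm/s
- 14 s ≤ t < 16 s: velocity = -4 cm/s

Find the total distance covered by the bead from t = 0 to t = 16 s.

Distance (not displacement) is the total path length: add the absolute areas under v-t.
0–2 s: |3| × 2 = 6 cm
2–3 s: |-1| × 1 = 1 cm
3–9 s: |-4| × 6 = 24 cm
9–14 s: |12| × 5 = 60 cm
14–16 s: |-4| × 2 = 8 cm
Total distance = 99 cm

99 cm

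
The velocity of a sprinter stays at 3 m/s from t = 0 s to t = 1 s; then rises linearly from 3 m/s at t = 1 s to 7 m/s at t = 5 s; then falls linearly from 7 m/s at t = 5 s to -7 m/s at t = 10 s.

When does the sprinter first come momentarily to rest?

v changes sign on 5–10 s (from 7 to -7); the graph is linear there, so v = 0 at t = 5 + (-7)·(10 − 5)/(-7 − 7) = 7.5 s.

t = 7.5 s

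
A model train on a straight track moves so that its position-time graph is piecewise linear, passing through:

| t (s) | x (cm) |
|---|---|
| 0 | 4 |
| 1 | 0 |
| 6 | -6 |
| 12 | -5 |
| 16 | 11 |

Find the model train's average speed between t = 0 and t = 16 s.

Average speed = (total path length)/(elapsed time); on a piecewise-linear x-t graph the path length is Σ|Δx|.
0–1 s: |Δx| = |0 − 4| = 4 cm
1–6 s: |Δx| = |-6 − 0| = 6 cm
6–12 s: |Δx| = |-5 − -6| = 1 cm
12–16 s: |Δx| = |11 − -5| = 16 cm
Total path = 27 cm; average speed = 27/16 = 1.6875 cm/s.

1.6875 cm/s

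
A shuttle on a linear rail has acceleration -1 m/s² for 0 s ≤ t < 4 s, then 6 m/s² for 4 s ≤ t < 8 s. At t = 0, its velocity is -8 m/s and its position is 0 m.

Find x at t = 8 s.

-40 m

On each constant-a segment, Δv = aΔt and Δx = v₀Δt + ½aΔt²; chain segment to segment.
0–4 s: v starts -8 m/s; Δx = -8·4 + ½·-1·4² = -40 m; v ends -12 m/s.
4–8 s: v starts -12 m/s; Δx = -12·4 + ½·6·4² = 0 m; v ends 12 m/s.
x(8) = 0 + Σ Δx = -40 m.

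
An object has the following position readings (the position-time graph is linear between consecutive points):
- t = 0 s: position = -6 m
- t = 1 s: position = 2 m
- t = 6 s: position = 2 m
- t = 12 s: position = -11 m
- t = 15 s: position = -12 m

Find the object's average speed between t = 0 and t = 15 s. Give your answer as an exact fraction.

22/15 m/s

Average speed = (total path length)/(elapsed time); on a piecewise-linear x-t graph the path length is Σ|Δx|.
0–1 s: |Δx| = |2 − -6| = 8 m
1–6 s: |Δx| = |2 − 2| = 0 m
6–12 s: |Δx| = |-11 − 2| = 13 m
12–15 s: |Δx| = |-12 − -11| = 1 m
Total path = 22 m; average speed = 22/15 = 22/15 m/s.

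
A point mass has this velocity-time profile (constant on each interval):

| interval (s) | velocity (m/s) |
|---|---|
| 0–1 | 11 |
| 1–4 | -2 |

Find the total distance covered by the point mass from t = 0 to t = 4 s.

Distance (not displacement) is the total path length: add the absolute areas under v-t.
0–1 s: |11| × 1 = 11 m
1–4 s: |-2| × 3 = 6 m
Total distance = 17 m

17 m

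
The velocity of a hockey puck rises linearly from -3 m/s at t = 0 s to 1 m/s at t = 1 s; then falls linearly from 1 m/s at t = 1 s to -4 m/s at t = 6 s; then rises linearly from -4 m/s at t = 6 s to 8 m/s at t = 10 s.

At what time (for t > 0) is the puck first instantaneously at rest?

t = 0.75 s

v changes sign on 0–1 s (from -3 to 1); the graph is linear there, so v = 0 at t = 0 + (3)·(1 − 0)/(1 − -3) = 0.75 s.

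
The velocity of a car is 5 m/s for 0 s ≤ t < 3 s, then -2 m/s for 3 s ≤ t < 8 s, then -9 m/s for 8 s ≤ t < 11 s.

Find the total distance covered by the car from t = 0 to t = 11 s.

52 m

Total distance travelled is ∫|v| dt — sum the magnitudes of each area piece.
0–3 s: |5| × 3 = 15 m
3–8 s: |-2| × 5 = 10 m
8–11 s: |-9| × 3 = 27 m
Total distance = 52 m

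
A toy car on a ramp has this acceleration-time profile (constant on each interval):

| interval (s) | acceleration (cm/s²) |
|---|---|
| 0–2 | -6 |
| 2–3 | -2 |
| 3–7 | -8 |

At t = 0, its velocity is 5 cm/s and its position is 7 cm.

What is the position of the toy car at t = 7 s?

On each constant-a segment, Δv = aΔt and Δx = v₀Δt + ½aΔt²; chain segment to segment.
0–2 s: v starts 5 cm/s; Δx = 5·2 + ½·-6·2² = -2 cm; v ends -7 cm/s.
2–3 s: v starts -7 cm/s; Δx = -7·1 + ½·-2·1² = -8 cm; v ends -9 cm/s.
3–7 s: v starts -9 cm/s; Δx = -9·4 + ½·-8·4² = -100 cm; v ends -41 cm/s.
x(7) = 7 + Σ Δx = -103 cm.

-103 cm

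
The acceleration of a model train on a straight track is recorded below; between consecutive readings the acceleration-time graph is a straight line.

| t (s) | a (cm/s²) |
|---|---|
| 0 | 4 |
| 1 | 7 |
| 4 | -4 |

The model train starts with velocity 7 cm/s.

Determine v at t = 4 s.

17 cm/s

Δv equals the area under the a-t graph; then v = v₀ + Δv.
0–1 s: ½(4 + 7)(1) = 5.5 cm/s
1–4 s: ½(7 + -4)(3) = 4.5 cm/s
Δv = 10 cm/s, so v(4) = 7 + (10) = 17 cm/s.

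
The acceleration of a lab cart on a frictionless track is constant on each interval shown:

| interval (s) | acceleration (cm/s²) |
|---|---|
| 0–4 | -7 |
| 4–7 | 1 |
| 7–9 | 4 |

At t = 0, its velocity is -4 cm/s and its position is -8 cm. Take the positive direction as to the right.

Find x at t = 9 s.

-221.5 cm

On each constant-a segment, Δv = aΔt and Δx = v₀Δt + ½aΔt²; chain segment to segment.
0–4 s: v starts -4 cm/s; Δx = -4·4 + ½·-7·4² = -72 cm; v ends -32 cm/s.
4–7 s: v starts -32 cm/s; Δx = -32·3 + ½·1·3² = -91.5 cm; v ends -29 cm/s.
7–9 s: v starts -29 cm/s; Δx = -29·2 + ½·4·2² = -50 cm; v ends -21 cm/s.
x(9) = -8 + Σ Δx = -221.5 cm.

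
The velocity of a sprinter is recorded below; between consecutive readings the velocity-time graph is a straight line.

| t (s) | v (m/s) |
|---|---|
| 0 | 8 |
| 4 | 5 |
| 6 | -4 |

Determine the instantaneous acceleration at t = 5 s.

-4.5 m/s²

Acceleration is the slope of the v-t graph on 4–6 s: (-4 − 5)/(6 − 4) = -4.5 m/s².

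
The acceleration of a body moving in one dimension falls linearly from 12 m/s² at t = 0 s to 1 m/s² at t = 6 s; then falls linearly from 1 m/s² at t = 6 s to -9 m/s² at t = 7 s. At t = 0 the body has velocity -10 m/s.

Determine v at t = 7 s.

Δv equals the area under the a-t graph; then v = v₀ + Δv.
0–6 s: ½(12 + 1)(6) = 39 m/s
6–7 s: ½(1 + -9)(1) = -4 m/s
Δv = 35 m/s, so v(7) = -10 + (35) = 25 m/s.

25 m/s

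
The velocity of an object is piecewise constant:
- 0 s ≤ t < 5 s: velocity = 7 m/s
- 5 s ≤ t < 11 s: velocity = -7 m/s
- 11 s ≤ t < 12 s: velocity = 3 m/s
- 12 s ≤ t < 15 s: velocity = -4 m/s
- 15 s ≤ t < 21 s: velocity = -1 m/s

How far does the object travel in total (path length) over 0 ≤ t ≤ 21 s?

Total distance travelled is ∫|v| dt — sum the magnitudes of each area piece.
0–5 s: |7| × 5 = 35 m
5–11 s: |-7| × 6 = 42 m
11–12 s: |3| × 1 = 3 m
12–15 s: |-4| × 3 = 12 m
15–21 s: |-1| × 6 = 6 m
Total distance = 98 m

98 m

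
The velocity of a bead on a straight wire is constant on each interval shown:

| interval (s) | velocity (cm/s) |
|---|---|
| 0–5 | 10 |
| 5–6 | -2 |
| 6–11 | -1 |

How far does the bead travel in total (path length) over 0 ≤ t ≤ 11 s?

57 cm

Distance (not displacement) is the total path length: add the absolute areas under v-t.
0–5 s: |10| × 5 = 50 cm
5–6 s: |-2| × 1 = 2 cm
6–11 s: |-1| × 5 = 5 cm
Total distance = 57 cm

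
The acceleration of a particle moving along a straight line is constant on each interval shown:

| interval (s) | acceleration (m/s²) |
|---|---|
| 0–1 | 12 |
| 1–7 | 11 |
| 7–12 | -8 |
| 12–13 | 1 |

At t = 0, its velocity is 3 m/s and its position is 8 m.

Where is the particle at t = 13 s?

On each constant-a segment, Δv = aΔt and Δx = v₀Δt + ½aΔt²; chain segment to segment.
0–1 s: v starts 3 m/s; Δx = 3·1 + ½·12·1² = 9 m; v ends 15 m/s.
1–7 s: v starts 15 m/s; Δx = 15·6 + ½·11·6² = 288 m; v ends 81 m/s.
7–12 s: v starts 81 m/s; Δx = 81·5 + ½·-8·5² = 305 m; v ends 41 m/s.
12–13 s: v starts 41 m/s; Δx = 41·1 + ½·1·1² = 41.5 m; v ends 42 m/s.
x(13) = 8 + Σ Δx = 651.5 m.

651.5 m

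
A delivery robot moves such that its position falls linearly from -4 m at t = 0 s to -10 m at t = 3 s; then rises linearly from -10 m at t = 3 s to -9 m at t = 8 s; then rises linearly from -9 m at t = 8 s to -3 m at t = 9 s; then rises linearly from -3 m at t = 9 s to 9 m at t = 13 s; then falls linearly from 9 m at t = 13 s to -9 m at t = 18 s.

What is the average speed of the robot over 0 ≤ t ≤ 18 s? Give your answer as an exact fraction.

43/18 m/s

Average speed = (total path length)/(elapsed time); on a piecewise-linear x-t graph the path length is Σ|Δx|.
0–3 s: |Δx| = |-10 − -4| = 6 m
3–8 s: |Δx| = |-9 − -10| = 1 m
8–9 s: |Δx| = |-3 − -9| = 6 m
9–13 s: |Δx| = |9 − -3| = 12 m
13–18 s: |Δx| = |-9 − 9| = 18 m
Total path = 43 m; average speed = 43/18 = 43/18 m/s.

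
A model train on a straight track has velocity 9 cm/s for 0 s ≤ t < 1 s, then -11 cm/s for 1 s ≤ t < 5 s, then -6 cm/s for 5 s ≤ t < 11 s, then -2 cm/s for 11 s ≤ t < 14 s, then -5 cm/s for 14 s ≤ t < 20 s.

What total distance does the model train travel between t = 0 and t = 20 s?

125 cm

Total distance travelled is ∫|v| dt — sum the magnitudes of each area piece.
0–1 s: |9| × 1 = 9 cm
1–5 s: |-11| × 4 = 44 cm
5–11 s: |-6| × 6 = 36 cm
11–14 s: |-2| × 3 = 6 cm
14–20 s: |-5| × 6 = 30 cm
Total distance = 125 cm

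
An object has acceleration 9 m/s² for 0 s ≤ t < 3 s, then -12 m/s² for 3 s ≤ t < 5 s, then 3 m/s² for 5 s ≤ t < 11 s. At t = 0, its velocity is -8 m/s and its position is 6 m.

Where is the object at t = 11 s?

60.5 m

On each constant-a segment, Δv = aΔt and Δx = v₀Δt + ½aΔt²; chain segment to segment.
0–3 s: v starts -8 m/s; Δx = -8·3 + ½·9·3² = 16.5 m; v ends 19 m/s.
3–5 s: v starts 19 m/s; Δx = 19·2 + ½·-12·2² = 14 m; v ends -5 m/s.
5–11 s: v starts -5 m/s; Δx = -5·6 + ½·3·6² = 24 m; v ends 13 m/s.
x(11) = 6 + Σ Δx = 60.5 m.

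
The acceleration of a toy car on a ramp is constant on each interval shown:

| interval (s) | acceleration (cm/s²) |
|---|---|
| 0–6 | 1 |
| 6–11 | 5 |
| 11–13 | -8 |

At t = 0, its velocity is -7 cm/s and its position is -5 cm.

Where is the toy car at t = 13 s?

On each constant-a segment, Δv = aΔt and Δx = v₀Δt + ½aΔt²; chain segment to segment.
0–6 s: v starts -7 cm/s; Δx = -7·6 + ½·1·6² = -24 cm; v ends -1 cm/s.
6–11 s: v starts -1 cm/s; Δx = -1·5 + ½·5·5² = 57.5 cm; v ends 24 cm/s.
11–13 s: v starts 24 cm/s; Δx = 24·2 + ½·-8·2² = 32 cm; v ends 8 cm/s.
x(13) = -5 + Σ Δx = 60.5 cm.

60.5 cm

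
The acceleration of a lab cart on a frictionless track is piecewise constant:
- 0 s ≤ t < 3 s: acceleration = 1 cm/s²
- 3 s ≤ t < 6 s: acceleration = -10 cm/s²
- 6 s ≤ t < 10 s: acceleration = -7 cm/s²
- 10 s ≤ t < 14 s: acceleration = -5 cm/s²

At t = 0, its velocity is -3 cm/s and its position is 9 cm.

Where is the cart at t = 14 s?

On each constant-a segment, Δv = aΔt and Δx = v₀Δt + ½aΔt²; chain segment to segment.
0–3 s: v starts -3 cm/s; Δx = -3·3 + ½·1·3² = -4.5 cm; v ends 0 cm/s.
3–6 s: v starts 0 cm/s; Δx = 0·3 + ½·-10·3² = -45 cm; v ends -30 cm/s.
6–10 s: v starts -30 cm/s; Δx = -30·4 + ½·-7·4² = -176 cm; v ends -58 cm/s.
10–14 s: v starts -58 cm/s; Δx = -58·4 + ½·-5·4² = -272 cm; v ends -78 cm/s.
x(14) = 9 + Σ Δx = -488.5 cm.

-488.5 cm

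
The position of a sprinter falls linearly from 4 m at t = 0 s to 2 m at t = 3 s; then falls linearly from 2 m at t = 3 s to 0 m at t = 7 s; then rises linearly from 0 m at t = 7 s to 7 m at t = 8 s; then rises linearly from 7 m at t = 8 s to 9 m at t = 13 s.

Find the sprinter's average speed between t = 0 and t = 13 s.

1 m/s

Average speed = (total path length)/(elapsed time); on a piecewise-linear x-t graph the path length is Σ|Δx|.
0–3 s: |Δx| = |2 − 4| = 2 m
3–7 s: |Δx| = |0 − 2| = 2 m
7–8 s: |Δx| = |7 − 0| = 7 m
8–13 s: |Δx| = |9 − 7| = 2 m
Total path = 13 m; average speed = 13/13 = 1 m/s.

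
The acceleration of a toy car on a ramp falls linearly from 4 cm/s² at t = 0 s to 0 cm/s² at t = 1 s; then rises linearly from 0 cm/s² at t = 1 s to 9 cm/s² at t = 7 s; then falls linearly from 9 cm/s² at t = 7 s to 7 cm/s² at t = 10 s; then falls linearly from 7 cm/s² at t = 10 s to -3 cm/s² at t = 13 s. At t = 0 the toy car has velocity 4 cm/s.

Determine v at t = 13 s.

63 cm/s

Δv equals the area under the a-t graph; then v = v₀ + Δv.
0–1 s: ½(4 + 0)(1) = 2 cm/s
1–7 s: ½(0 + 9)(6) = 27 cm/s
7–10 s: ½(9 + 7)(3) = 24 cm/s
10–13 s: ½(7 + -3)(3) = 6 cm/s
Δv = 59 cm/s, so v(13) = 4 + (59) = 63 cm/s.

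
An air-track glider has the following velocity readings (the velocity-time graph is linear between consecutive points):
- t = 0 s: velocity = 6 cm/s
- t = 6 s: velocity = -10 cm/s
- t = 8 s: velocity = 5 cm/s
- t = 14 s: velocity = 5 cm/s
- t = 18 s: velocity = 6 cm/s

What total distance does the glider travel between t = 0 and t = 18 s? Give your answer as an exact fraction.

515/6 cm

Distance (not displacement) is the total path length: add the absolute areas under v-t.
0–6 s: v = 0 at t = 2.25 s; triangle areas 6.75 + 18.75 = 25.5 cm
6–8 s: v = 0 at t = 22/3 s; triangle areas 20/3 + 5/3 = 25/3 cm
8–14 s: |5| × 6 = 30 cm
14–18 s: |½(5 + 6)(4)| = 22 cm
Total distance = 515/6 cm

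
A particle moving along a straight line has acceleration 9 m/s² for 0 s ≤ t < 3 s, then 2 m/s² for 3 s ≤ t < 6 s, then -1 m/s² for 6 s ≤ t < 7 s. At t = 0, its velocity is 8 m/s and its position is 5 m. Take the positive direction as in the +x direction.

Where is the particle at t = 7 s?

On each constant-a segment, Δv = aΔt and Δx = v₀Δt + ½aΔt²; chain segment to segment.
0–3 s: v starts 8 m/s; Δx = 8·3 + ½·9·3² = 64.5 m; v ends 35 m/s.
3–6 s: v starts 35 m/s; Δx = 35·3 + ½·2·3² = 114 m; v ends 41 m/s.
6–7 s: v starts 41 m/s; Δx = 41·1 + ½·-1·1² = 40.5 m; v ends 40 m/s.
x(7) = 5 + Σ Δx = 224 m.

224 m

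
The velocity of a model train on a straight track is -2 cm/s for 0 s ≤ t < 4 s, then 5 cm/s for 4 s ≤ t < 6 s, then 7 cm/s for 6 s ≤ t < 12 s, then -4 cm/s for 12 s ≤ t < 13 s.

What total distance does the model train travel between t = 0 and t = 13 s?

Distance (not displacement) is the total path length: add the absolute areas under v-t.
0–4 s: |-2| × 4 = 8 cm
4–6 s: |5| × 2 = 10 cm
6–12 s: |7| × 6 = 42 cm
12–13 s: |-4| × 1 = 4 cm
Total distance = 64 cm

64 cm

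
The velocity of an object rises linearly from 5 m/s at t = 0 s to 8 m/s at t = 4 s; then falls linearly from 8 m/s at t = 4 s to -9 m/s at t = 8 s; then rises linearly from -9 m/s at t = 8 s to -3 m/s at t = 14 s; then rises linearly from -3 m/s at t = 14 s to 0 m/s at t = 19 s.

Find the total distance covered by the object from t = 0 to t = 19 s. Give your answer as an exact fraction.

Total distance travelled is ∫|v| dt — sum the magnitudes of each area piece.
0–4 s: |½(5 + 8)(4)| = 26 m
4–8 s: v = 0 at t = 100/17 s; triangle areas 128/17 + 162/17 = 290/17 m
8–14 s: |½(-9 + -3)(6)| = 36 m
14–19 s: |½(-3 + 0)(5)| = 7.5 m
Total distance = 2943/34 m

2943/34 m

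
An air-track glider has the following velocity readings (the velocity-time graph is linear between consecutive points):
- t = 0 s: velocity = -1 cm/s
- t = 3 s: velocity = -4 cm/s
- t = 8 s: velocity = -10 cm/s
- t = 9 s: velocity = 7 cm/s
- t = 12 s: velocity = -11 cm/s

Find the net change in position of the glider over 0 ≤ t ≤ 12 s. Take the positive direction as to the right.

-50 cm

Displacement is the signed area under the v-t curve.
0–3 s: ½(-1 + -4)(3) = -7.5 cm
3–8 s: ½(-4 + -10)(5) = -35 cm
8–9 s: ½(-10 + 7)(1) = -1.5 cm
9–12 s: ½(7 + -11)(3) = -6 cm
Net displacement = -50 cm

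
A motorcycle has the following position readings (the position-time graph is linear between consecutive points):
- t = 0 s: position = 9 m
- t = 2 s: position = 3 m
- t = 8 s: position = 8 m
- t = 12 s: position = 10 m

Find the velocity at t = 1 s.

Velocity is the slope of the x-t graph on 0–2 s: (3 − 9)/(2 − 0) = -3 m/s.

-3 m/s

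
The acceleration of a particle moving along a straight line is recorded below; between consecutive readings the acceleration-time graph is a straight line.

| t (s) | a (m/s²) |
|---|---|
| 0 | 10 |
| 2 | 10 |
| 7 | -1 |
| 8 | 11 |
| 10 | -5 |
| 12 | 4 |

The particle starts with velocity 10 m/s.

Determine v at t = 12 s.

62.5 m/s

Δv equals the area under the a-t graph; then v = v₀ + Δv.
0–2 s: 10 × 2 = 20 m/s
2–7 s: ½(10 + -1)(5) = 22.5 m/s
7–8 s: ½(-1 + 11)(1) = 5 m/s
8–10 s: ½(11 + -5)(2) = 6 m/s
10–12 s: ½(-5 + 4)(2) = -1 m/s
Δv = 52.5 m/s, so v(12) = 10 + (52.5) = 62.5 m/s.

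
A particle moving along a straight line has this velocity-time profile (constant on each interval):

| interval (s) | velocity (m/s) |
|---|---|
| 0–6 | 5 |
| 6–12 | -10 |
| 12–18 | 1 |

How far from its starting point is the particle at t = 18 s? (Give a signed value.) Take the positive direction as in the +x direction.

-24 m

Net displacement equals the area under the velocity-time graph (areas below the axis count negative).
0–6 s: 5 × 6 = 30 m
6–12 s: -10 × 6 = -60 m
12–18 s: 1 × 6 = 6 m
Net displacement = -24 m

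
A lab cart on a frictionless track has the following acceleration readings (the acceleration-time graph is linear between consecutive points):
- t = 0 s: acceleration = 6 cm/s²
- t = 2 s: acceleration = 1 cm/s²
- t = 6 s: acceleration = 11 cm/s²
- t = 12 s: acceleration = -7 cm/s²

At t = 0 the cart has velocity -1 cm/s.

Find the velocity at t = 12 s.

42 cm/s

Δv equals the area under the a-t graph; then v = v₀ + Δv.
0–2 s: ½(6 + 1)(2) = 7 cm/s
2–6 s: ½(1 + 11)(4) = 24 cm/s
6–12 s: ½(11 + -7)(6) = 12 cm/s
Δv = 43 cm/s, so v(12) = -1 + (43) = 42 cm/s.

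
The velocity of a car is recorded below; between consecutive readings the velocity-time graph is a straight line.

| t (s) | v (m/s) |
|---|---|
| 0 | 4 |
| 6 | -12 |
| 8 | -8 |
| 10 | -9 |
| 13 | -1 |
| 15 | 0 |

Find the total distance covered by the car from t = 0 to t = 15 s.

83 m

Total distance travelled is ∫|v| dt — sum the magnitudes of each area piece.
0–6 s: v = 0 at t = 1.5 s; triangle areas 3 + 27 = 30 m
6–8 s: |½(-12 + -8)(2)| = 20 m
8–10 s: |½(-8 + -9)(2)| = 17 m
10–13 s: |½(-9 + -1)(3)| = 15 m
13–15 s: |½(-1 + 0)(2)| = 1 m
Total distance = 83 m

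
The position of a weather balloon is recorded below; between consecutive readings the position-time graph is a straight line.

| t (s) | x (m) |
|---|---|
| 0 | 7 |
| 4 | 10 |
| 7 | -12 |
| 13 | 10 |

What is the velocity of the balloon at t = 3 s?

Velocity is the slope of the x-t graph on 0–4 s: (10 − 7)/(4 − 0) = 0.75 m/s.

0.75 m/s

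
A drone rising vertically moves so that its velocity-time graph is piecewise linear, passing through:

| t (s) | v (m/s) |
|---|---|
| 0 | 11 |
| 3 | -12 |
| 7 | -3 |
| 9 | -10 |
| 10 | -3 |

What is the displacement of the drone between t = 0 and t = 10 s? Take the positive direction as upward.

-51 m

Displacement is the signed area under the v-t curve.
0–3 s: ½(11 + -12)(3) = -1.5 m
3–7 s: ½(-12 + -3)(4) = -30 m
7–9 s: ½(-3 + -10)(2) = -13 m
9–10 s: ½(-10 + -3)(1) = -6.5 m
Net displacement = -51 m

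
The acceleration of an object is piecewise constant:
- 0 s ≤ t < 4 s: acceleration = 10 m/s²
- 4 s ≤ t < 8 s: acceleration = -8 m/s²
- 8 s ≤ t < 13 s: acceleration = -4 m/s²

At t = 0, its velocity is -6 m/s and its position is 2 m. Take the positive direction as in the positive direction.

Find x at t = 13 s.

On each constant-a segment, Δv = aΔt and Δx = v₀Δt + ½aΔt²; chain segment to segment.
0–4 s: v starts -6 m/s; Δx = -6·4 + ½·10·4² = 56 m; v ends 34 m/s.
4–8 s: v starts 34 m/s; Δx = 34·4 + ½·-8·4² = 72 m; v ends 2 m/s.
8–13 s: v starts 2 m/s; Δx = 2·5 + ½·-4·5² = -40 m; v ends -18 m/s.
x(13) = 2 + Σ Δx = 90 m.

90 m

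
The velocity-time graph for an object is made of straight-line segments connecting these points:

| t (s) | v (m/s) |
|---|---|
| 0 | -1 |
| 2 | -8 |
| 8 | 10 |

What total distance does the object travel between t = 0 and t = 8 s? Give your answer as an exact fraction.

Distance (not displacement) is the total path length: add the absolute areas under v-t.
0–2 s: |½(-1 + -8)(2)| = 9 m
2–8 s: v = 0 at t = 14/3 s; triangle areas 32/3 + 50/3 = 82/3 m
Total distance = 109/3 m

109/3 m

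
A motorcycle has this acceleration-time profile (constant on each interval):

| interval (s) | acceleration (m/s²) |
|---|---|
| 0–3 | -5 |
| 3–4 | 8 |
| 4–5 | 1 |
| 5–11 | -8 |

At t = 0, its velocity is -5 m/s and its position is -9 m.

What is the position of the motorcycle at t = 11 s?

On each constant-a segment, Δv = aΔt and Δx = v₀Δt + ½aΔt²; chain segment to segment.
0–3 s: v starts -5 m/s; Δx = -5·3 + ½·-5·3² = -37.5 m; v ends -20 m/s.
3–4 s: v starts -20 m/s; Δx = -20·1 + ½·8·1² = -16 m; v ends -12 m/s.
4–5 s: v starts -12 m/s; Δx = -12·1 + ½·1·1² = -11.5 m; v ends -11 m/s.
5–11 s: v starts -11 m/s; Δx = -11·6 + ½·-8·6² = -210 m; v ends -59 m/s.
x(11) = -9 + Σ Δx = -284 m.

-284 m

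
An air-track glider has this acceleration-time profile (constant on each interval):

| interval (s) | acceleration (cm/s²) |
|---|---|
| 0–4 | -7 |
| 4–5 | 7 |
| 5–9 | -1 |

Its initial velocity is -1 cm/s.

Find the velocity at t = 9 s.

Δv equals the area under the a-t graph; then v = v₀ + Δv.
0–4 s: -7 × 4 = -28 cm/s
4–5 s: 7 × 1 = 7 cm/s
5–9 s: -1 × 4 = -4 cm/s
Δv = -25 cm/s, so v(9) = -1 + (-25) = -26 cm/s.

-26 cm/s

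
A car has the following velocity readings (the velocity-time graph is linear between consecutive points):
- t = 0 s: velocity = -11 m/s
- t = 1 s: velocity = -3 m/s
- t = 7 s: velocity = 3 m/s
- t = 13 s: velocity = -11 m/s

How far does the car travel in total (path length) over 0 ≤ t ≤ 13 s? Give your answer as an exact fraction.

Distance (not displacement) is the total path length: add the absolute areas under v-t.
0–1 s: |½(-11 + -3)(1)| = 7 m
1–7 s: v = 0 at t = 4 s; triangle areas 4.5 + 4.5 = 9 m
7–13 s: v = 0 at t = 58/7 s; triangle areas 27/14 + 363/14 = 195/7 m
Total distance = 307/7 m

307/7 m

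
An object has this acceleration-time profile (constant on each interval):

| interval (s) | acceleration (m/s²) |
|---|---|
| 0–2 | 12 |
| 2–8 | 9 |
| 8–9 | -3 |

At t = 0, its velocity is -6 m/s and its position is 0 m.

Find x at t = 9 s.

On each constant-a segment, Δv = aΔt and Δx = v₀Δt + ½aΔt²; chain segment to segment.
0–2 s: v starts -6 m/s; Δx = -6·2 + ½·12·2² = 12 m; v ends 18 m/s.
2–8 s: v starts 18 m/s; Δx = 18·6 + ½·9·6² = 270 m; v ends 72 m/s.
8–9 s: v starts 72 m/s; Δx = 72·1 + ½·-3·1² = 70.5 m; v ends 69 m/s.
x(9) = 0 + Σ Δx = 352.5 m.

352.5 m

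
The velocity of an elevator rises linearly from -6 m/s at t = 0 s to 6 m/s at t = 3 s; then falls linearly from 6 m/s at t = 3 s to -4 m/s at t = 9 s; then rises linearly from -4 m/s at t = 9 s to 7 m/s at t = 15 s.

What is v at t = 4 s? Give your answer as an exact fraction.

13/3 m/s

On 3–9 s the graph is linear from 6 to -4 m/s: v(4) = 6 + (-4 − 6)·(4 − 3)/(9 − 3) = 13/3 m/s.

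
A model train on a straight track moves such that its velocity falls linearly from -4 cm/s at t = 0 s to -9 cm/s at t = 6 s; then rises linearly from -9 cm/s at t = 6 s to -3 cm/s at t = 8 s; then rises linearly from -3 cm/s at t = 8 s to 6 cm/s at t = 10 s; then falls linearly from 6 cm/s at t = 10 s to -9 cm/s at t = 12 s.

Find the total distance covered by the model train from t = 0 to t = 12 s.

Distance (not displacement) is the total path length: add the absolute areas under v-t.
0–6 s: |½(-4 + -9)(6)| = 39 cm
6–8 s: |½(-9 + -3)(2)| = 12 cm
8–10 s: v = 0 at t = 26/3 s; triangle areas 1 + 4 = 5 cm
10–12 s: v = 0 at t = 10.8 s; triangle areas 2.4 + 5.4 = 7.8 cm
Total distance = 63.8 cm

63.8 cm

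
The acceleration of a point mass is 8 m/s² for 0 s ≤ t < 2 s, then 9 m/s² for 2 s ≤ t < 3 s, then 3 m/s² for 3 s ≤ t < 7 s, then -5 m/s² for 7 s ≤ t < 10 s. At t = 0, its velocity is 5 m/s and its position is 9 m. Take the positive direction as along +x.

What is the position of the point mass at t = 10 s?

On each constant-a segment, Δv = aΔt and Δx = v₀Δt + ½aΔt²; chain segment to segment.
0–2 s: v starts 5 m/s; Δx = 5·2 + ½·8·2² = 26 m; v ends 21 m/s.
2–3 s: v starts 21 m/s; Δx = 21·1 + ½·9·1² = 25.5 m; v ends 30 m/s.
3–7 s: v starts 30 m/s; Δx = 30·4 + ½·3·4² = 144 m; v ends 42 m/s.
7–10 s: v starts 42 m/s; Δx = 42·3 + ½·-5·3² = 103.5 m; v ends 27 m/s.
x(10) = 9 + Σ Δx = 308 m.

308 m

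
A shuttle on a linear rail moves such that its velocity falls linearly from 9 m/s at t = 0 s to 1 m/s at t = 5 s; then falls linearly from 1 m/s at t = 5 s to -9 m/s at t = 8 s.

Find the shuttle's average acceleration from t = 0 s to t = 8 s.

Average acceleration = Δv/Δt = (-9 − 9)/(8 − 0) = -2.25 m/s².

-2.25 m/s²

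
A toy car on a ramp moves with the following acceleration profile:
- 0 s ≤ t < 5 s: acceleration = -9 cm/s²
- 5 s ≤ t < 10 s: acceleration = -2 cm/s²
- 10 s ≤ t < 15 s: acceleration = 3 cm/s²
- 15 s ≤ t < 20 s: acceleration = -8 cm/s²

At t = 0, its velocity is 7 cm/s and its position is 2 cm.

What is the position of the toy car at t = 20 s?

-758 cm

On each constant-a segment, Δv = aΔt and Δx = v₀Δt + ½aΔt²; chain segment to segment.
0–5 s: v starts 7 cm/s; Δx = 7·5 + ½·-9·5² = -77.5 cm; v ends -38 cm/s.
5–10 s: v starts -38 cm/s; Δx = -38·5 + ½·-2·5² = -215 cm; v ends -48 cm/s.
10–15 s: v starts -48 cm/s; Δx = -48·5 + ½·3·5² = -202.5 cm; v ends -33 cm/s.
15–20 s: v starts -33 cm/s; Δx = -33·5 + ½·-8·5² = -265 cm; v ends -73 cm/s.
x(20) = 2 + Σ Δx = -758 cm.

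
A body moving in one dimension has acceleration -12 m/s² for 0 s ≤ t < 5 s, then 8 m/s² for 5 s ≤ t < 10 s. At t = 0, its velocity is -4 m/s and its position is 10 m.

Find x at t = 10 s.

-380 m

On each constant-a segment, Δv = aΔt and Δx = v₀Δt + ½aΔt²; chain segment to segment.
0–5 s: v starts -4 m/s; Δx = -4·5 + ½·-12·5² = -170 m; v ends -64 m/s.
5–10 s: v starts -64 m/s; Δx = -64·5 + ½·8·5² = -220 m; v ends -24 m/s.
x(10) = 10 + Σ Δx = -380 m.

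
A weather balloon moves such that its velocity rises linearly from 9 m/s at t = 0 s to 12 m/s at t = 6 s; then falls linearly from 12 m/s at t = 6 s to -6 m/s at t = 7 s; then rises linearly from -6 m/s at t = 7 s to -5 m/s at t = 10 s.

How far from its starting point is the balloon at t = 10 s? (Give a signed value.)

49.5 m

Displacement is the signed area under the v-t curve.
0–6 s: ½(9 + 12)(6) = 63 m
6–7 s: ½(12 + -6)(1) = 3 m
7–10 s: ½(-6 + -5)(3) = -16.5 m
Net displacement = 49.5 m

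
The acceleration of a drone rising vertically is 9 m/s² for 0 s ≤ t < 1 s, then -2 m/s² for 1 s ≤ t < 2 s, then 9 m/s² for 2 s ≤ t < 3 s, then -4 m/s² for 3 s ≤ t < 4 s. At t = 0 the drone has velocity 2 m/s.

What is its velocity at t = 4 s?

Δv equals the area under the a-t graph; then v = v₀ + Δv.
0–1 s: 9 × 1 = 9 m/s
1–2 s: -2 × 1 = -2 m/s
2–3 s: 9 × 1 = 9 m/s
3–4 s: -4 × 1 = -4 m/s
Δv = 12 m/s, so v(4) = 2 + (12) = 14 m/s.

14 m/s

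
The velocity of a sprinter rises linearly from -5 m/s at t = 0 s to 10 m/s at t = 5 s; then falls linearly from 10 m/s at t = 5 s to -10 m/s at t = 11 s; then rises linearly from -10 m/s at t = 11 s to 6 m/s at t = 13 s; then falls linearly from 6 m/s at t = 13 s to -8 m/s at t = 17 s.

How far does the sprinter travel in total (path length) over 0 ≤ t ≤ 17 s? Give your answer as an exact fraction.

1546/21 m

Total distance travelled is ∫|v| dt — sum the magnitudes of each area piece.
0–5 s: v = 0 at t = 5/3 s; triangle areas 25/6 + 50/3 = 125/6 m
5–11 s: v = 0 at t = 8 s; triangle areas 15 + 15 = 30 m
11–13 s: v = 0 at t = 12.25 s; triangle areas 6.25 + 2.25 = 8.5 m
13–17 s: v = 0 at t = 103/7 s; triangle areas 36/7 + 64/7 = 100/7 m
Total distance = 1546/21 m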